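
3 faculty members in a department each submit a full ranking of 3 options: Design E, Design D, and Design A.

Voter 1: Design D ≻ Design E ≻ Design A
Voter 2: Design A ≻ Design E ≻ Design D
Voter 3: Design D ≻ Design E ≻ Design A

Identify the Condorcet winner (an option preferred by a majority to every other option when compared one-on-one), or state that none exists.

Head-to-head results (3 voters total):
Design E vs Design D: Design D wins 2–1.
Design E vs Design A: Design E wins 2–1.
Design D vs Design A: Design D wins 2–1.
Design D beats each rival — Design E (2–1), Design A (2–1) — so Design D is the Condorcet winner.

Design D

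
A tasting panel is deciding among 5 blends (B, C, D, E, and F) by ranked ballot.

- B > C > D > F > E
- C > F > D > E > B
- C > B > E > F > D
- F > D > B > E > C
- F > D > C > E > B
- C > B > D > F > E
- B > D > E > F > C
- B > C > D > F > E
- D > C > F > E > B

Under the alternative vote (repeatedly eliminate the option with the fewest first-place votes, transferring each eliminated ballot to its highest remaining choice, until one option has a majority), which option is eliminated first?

E

Round 1: B 3, C 3, F 2, D 1, E 0. E has the fewest and is eliminated.
Round 2: B 3, C 3, F 2, D 1. D has the fewest and is eliminated.
Round 3: C 4, B 3, F 2. F has the fewest and is eliminated.
Round 4: C 5, B 4. C has a majority.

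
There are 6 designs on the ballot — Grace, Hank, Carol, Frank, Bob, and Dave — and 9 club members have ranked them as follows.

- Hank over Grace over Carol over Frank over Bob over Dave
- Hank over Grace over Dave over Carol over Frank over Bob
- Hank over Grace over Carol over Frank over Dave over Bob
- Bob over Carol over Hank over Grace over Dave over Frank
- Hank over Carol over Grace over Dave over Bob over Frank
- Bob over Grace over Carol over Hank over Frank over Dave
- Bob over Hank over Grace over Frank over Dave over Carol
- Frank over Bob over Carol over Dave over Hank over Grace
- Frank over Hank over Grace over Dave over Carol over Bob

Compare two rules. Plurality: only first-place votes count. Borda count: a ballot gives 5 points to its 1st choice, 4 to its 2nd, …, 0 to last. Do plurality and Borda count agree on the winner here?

Yes

Plurality first-place counts: Grace 0, Hank 4, Carol 0, Frank 2, Bob 3, Dave 0 → Hank.
Borda totals: Grace 27, Hank 34, Carol 23, Frank 18, Bob 21, Dave 12 → Hank.
The two rules agree on Hank.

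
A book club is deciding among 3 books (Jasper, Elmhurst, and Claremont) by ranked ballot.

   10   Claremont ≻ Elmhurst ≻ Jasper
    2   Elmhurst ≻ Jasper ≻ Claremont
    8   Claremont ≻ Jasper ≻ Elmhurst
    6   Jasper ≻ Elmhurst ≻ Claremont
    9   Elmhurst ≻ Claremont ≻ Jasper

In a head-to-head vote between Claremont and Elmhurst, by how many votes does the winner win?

1

Ballots ranking Claremont above Elmhurst: 10+8 = 18.
Ballots ranking Elmhurst above Claremont: 2+6+9 = 17.
Claremont wins 18–17, a margin of 1.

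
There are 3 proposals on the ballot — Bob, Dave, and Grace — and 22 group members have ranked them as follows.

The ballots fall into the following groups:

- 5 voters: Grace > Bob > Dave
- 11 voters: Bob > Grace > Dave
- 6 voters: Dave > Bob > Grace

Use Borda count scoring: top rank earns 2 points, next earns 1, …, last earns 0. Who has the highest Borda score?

Bob

Borda scores:
  Bob: 5·1 + 11·2 + 6·1 = 33
  Dave: 5·0 + 11·0 + 6·2 = 12
  Grace: 5·2 + 11·1 + 6·0 = 21
Bob has the highest total.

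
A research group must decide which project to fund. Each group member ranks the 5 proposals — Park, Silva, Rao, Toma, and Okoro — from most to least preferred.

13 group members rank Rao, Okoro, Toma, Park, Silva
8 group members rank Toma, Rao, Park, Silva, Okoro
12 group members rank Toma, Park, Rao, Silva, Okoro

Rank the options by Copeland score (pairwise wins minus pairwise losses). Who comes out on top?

Toma

Pairwise results:
  Park vs Silva: Park wins 33–0.
  Park vs Rao: Rao wins 21–12.
  Park vs Toma: Toma wins 33–0.
  Park vs Okoro: Park wins 20–13.
  Silva vs Rao: Rao wins 33–0.
  Silva vs Toma: Toma wins 33–0.
  Silva vs Okoro: Silva wins 20–13.
  Rao vs Toma: Toma wins 20–13.
  Rao vs Okoro: Rao wins 33–0.
  Toma vs Okoro: Toma wins 20–13.
Copeland scores (wins − losses):
  Park: 2 − 2 = 0
  Silva: 1 − 3 = -2
  Rao: 3 − 1 = 2
  Toma: 4 − 0 = 4
  Okoro: 0 − 4 = -4
Toma has the best Copeland score.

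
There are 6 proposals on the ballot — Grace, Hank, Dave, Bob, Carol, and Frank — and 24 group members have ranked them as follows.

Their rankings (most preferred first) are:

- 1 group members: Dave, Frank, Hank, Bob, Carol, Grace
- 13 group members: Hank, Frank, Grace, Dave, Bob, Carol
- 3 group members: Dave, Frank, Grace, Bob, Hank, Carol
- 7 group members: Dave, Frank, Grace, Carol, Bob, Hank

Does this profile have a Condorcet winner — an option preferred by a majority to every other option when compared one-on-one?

Head-to-head results (24 voters total):
Grace vs Hank: Hank wins 14–10.
Grace vs Dave: Grace wins 13–11.
Grace vs Bob: Grace wins 23–1.
Grace vs Carol: Grace wins 23–1.
Grace vs Frank: Frank wins 24–0.
Hank vs Dave: Hank wins 13–11.
Hank vs Bob: Hank wins 14–10.
Hank vs Carol: Hank wins 17–7.
Hank vs Frank: Hank wins 13–11.
Dave vs Bob: Dave wins 24–0.
Dave vs Carol: Dave wins 24–0.
Dave vs Frank: Frank wins 13–11.
Bob vs Carol: Bob wins 17–7.
Bob vs Frank: Frank wins 24–0.
Carol vs Frank: Frank wins 24–0.
Hank beats each rival — Grace (14–10), Dave (13–11), Bob (14–10), Carol (17–7), Frank (13–11) — so Hank is the Condorcet winner.

Yes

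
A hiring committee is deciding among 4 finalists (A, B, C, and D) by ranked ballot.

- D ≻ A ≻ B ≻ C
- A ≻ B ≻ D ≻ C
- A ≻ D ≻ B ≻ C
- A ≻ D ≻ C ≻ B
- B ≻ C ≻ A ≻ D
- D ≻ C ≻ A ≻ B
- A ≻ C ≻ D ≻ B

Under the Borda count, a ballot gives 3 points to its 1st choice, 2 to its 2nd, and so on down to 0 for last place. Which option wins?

A

Borda scores:
  A: 2 + 3 + 3 + 3 + 1 + 1 + 3 = 16
  B: 1 + 2 + 1 + 0 + 3 + 0 + 0 = 7
  C: 0 + 0 + 0 + 1 + 2 + 2 + 2 = 7
  D: 3 + 1 + 2 + 2 + 0 + 3 + 1 = 12
A has the highest total.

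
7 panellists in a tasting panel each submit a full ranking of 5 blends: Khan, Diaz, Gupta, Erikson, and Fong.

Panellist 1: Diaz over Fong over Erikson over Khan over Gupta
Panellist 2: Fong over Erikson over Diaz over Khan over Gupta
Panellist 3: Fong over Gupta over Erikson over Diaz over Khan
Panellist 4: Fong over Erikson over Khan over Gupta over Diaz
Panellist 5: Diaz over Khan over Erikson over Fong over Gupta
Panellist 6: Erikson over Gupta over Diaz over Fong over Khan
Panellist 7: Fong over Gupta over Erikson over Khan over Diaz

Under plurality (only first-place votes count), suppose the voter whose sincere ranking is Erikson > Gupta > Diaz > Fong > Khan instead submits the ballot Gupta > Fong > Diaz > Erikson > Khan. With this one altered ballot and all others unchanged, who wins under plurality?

Fong

First-place totals with the altered ballot: Khan 0, Diaz 2, Gupta 1, Erikson 0, Fong 4.
The winner is unchanged: still Fong.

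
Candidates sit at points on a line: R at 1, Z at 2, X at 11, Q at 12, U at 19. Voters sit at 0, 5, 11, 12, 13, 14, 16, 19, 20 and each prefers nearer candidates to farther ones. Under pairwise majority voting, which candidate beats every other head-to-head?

Q

With single-peaked preferences on a line, the Condorcet winner is the candidate closest to the median voter.
The median voter (position 13) is closest to Q at 12.
Check: Q vs U — voters closer to Q: 6 of 9.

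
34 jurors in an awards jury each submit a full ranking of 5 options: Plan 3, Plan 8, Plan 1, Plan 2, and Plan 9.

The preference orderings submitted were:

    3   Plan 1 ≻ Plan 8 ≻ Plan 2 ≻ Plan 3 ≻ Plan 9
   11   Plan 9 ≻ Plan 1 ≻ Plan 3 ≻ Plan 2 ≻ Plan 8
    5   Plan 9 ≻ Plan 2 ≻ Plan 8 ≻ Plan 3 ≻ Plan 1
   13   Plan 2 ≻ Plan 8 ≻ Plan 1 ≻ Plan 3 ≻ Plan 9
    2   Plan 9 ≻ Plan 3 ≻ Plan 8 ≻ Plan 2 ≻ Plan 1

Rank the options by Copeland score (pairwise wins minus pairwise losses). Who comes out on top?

Plan 9

Pairwise results:
  Plan 3 vs Plan 8: Plan 8 wins 21–13.
  Plan 3 vs Plan 1: Plan 1 wins 27–7.
  Plan 3 vs Plan 2: Plan 2 wins 21–13.
  Plan 3 vs Plan 9: Plan 9 wins 18–16.
  Plan 8 vs Plan 1: Plan 8 wins 20–14.
  Plan 8 vs Plan 2: Plan 2 wins 29–5.
  Plan 8 vs Plan 9: Plan 9 wins 18–16.
  Plan 1 vs Plan 2: Plan 2 wins 20–14.
  Plan 1 vs Plan 9: Plan 9 wins 18–16.
  Plan 2 vs Plan 9: Plan 9 wins 18–16.
Copeland scores (wins − losses):
  Plan 3: 0 − 4 = -4
  Plan 8: 2 − 2 = 0
  Plan 1: 1 − 3 = -2
  Plan 2: 3 − 1 = 2
  Plan 9: 4 − 0 = 4
Plan 9 has the best Copeland score.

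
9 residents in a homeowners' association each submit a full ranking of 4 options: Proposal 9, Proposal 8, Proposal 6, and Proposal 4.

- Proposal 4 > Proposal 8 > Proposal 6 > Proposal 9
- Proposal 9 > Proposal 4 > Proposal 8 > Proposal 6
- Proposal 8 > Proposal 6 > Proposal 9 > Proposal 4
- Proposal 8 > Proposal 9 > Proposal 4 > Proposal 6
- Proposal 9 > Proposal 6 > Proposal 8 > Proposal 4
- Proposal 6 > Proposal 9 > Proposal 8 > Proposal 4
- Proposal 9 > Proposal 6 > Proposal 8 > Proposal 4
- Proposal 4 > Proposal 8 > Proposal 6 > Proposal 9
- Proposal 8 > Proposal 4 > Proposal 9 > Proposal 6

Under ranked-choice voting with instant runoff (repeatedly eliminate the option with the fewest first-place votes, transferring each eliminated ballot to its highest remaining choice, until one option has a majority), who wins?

Proposal 8

Round 1: Proposal 9 3, Proposal 8 3, Proposal 4 2, Proposal 6 1. Proposal 6 has the fewest and is eliminated.
Round 2: Proposal 9 4, Proposal 8 3, Proposal 4 2. Proposal 4 has the fewest and is eliminated.
Round 3: Proposal 8 5, Proposal 9 4. Proposal 8 has a majority.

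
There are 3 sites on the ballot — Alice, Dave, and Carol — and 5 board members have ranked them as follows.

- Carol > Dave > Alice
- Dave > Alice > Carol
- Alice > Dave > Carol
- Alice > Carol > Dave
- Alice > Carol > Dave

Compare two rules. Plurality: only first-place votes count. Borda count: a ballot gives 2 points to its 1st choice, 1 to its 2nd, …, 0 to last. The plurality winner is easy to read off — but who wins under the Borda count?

Alice

Plurality first-place counts: Alice 3, Dave 1, Carol 1 → Alice.
Borda totals: Alice 7, Dave 4, Carol 4 → Alice.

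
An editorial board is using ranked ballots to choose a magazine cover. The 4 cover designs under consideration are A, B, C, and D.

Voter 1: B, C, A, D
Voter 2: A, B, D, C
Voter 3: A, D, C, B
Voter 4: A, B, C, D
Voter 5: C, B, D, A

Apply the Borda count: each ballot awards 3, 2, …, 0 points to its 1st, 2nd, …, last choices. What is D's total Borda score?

Borda scores:
  A: 1 + 3 + 3 + 3 + 0 = 10
  B: 3 + 2 + 0 + 2 + 2 = 9
  C: 2 + 0 + 1 + 1 + 3 = 7
  D: 0 + 1 + 2 + 0 + 1 = 4

4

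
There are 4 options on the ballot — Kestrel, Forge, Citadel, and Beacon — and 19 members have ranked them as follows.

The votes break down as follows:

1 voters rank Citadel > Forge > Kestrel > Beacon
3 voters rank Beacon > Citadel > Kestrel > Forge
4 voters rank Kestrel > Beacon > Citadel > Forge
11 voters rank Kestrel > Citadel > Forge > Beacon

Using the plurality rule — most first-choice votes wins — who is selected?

First-place vote totals:
  Kestrel: 15
  Forge: 0
  Citadel: 1
  Beacon: 3
Kestrel has the most first-place votes.

Kestrel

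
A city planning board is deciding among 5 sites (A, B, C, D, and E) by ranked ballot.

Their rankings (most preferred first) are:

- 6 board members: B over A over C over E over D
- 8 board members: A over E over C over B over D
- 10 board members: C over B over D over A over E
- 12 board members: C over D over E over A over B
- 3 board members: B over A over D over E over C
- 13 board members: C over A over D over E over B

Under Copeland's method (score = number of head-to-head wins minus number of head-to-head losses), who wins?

Pairwise results:
  A vs B: A wins 33–19.
  A vs C: C wins 35–17.
  A vs D: A wins 30–22.
  A vs E: A wins 40–12.
  B vs C: C wins 43–9.
  B vs D: B wins 27–25.
  B vs E: E wins 33–19.
  C vs D: C wins 49–3.
  C vs E: C wins 41–11.
  D vs E: D wins 38–14.
Copeland scores (wins − losses):
  A: 3 − 1 = 2
  B: 1 − 3 = -2
  C: 4 − 0 = 4
  D: 1 − 3 = -2
  E: 1 − 3 = -2
C has the best Copeland score.

C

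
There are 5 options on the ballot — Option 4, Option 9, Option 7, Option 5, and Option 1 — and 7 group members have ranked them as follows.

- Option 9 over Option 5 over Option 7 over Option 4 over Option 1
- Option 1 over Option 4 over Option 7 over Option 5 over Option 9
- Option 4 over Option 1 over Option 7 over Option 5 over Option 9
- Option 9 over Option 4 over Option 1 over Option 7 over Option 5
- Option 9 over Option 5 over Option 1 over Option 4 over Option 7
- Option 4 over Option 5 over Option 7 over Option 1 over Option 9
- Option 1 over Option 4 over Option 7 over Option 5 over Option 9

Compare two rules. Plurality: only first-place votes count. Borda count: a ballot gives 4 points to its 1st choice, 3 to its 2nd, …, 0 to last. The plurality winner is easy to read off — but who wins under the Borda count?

Option 4

Plurality first-place counts: Option 4 2, Option 9 3, Option 7 0, Option 5 0, Option 1 2 → Option 9.
Borda totals: Option 4 19, Option 9 12, Option 7 11, Option 5 12, Option 1 16 → Option 4.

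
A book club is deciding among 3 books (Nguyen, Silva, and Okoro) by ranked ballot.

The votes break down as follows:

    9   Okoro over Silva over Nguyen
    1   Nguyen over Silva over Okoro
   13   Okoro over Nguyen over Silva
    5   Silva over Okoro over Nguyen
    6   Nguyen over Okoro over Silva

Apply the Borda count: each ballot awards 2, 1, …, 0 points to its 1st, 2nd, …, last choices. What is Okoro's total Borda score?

Borda scores:
  Nguyen: 9·0 + 2 + 13·1 + 5·0 + 6·2 = 27
  Silva: 9·1 + 1 + 13·0 + 5·2 + 6·0 = 20
  Okoro: 9·2 + 0 + 13·2 + 5·1 + 6·1 = 55

55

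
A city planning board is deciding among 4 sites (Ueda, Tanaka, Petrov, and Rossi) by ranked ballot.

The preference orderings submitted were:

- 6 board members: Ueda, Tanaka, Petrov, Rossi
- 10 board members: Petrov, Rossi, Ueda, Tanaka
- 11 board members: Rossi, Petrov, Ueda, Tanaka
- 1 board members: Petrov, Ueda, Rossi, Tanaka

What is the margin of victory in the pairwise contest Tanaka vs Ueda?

Ballots ranking Tanaka above Ueda: 0.
Ballots ranking Ueda above Tanaka: 6+10+11+1 = 28.
Ueda wins 28–0, a margin of 28.

28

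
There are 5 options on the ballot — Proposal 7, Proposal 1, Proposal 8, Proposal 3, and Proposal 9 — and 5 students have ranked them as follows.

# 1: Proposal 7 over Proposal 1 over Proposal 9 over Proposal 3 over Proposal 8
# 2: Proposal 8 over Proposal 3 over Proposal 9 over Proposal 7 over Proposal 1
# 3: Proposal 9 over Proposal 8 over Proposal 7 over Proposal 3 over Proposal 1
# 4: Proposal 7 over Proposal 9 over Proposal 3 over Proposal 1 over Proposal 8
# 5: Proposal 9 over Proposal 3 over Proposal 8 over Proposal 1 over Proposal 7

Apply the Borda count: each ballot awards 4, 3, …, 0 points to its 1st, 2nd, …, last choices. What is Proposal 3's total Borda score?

Borda scores:
  Proposal 7: 4 + 1 + 2 + 4 + 0 = 11
  Proposal 1: 3 + 0 + 0 + 1 + 1 = 5
  Proposal 8: 0 + 4 + 3 + 0 + 2 = 9
  Proposal 3: 1 + 3 + 1 + 2 + 3 = 10
  Proposal 9: 2 + 2 + 4 + 3 + 4 = 15

10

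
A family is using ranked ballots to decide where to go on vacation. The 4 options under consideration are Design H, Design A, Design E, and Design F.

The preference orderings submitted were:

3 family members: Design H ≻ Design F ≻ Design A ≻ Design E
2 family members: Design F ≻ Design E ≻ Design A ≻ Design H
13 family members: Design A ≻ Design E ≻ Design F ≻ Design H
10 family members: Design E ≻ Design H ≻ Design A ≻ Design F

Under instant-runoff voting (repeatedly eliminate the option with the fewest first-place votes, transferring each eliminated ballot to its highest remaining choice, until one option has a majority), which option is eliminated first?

Round 1: Design A 13, Design E 10, Design H 3, Design F 2. Design F has the fewest and is eliminated.
Round 2: Design A 13, Design E 12, Design H 3. Design H has the fewest and is eliminated.
Round 3: Design A 16, Design E 12. Design A has a majority.

Design F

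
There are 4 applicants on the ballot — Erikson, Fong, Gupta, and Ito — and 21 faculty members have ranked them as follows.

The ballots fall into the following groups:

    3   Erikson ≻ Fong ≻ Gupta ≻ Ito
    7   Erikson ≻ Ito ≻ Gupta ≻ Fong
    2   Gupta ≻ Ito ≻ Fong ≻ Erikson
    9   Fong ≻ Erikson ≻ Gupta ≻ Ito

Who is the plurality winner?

Erikson

First-place vote totals:
  Erikson: 10
  Fong: 9
  Gupta: 2
  Ito: 0
Erikson has the most first-place votes.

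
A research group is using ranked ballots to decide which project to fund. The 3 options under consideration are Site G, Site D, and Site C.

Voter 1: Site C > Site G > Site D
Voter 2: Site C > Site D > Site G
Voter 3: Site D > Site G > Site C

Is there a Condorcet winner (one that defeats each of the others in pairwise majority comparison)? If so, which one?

Head-to-head results (3 voters total):
Site G vs Site D: Site D wins 2–1.
Site G vs Site C: Site C wins 2–1.
Site D vs Site C: Site C wins 2–1.
Site C beats each rival — Site G (2–1), Site D (2–1) — so Site C is the Condorcet winner.

Site C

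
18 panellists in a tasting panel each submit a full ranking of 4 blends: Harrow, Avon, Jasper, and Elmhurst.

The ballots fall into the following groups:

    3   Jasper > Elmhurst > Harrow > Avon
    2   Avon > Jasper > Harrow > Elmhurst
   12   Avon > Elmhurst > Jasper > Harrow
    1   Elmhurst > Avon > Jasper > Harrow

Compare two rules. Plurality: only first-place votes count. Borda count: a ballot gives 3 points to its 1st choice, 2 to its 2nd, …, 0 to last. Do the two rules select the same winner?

Plurality first-place counts: Harrow 0, Avon 14, Jasper 3, Elmhurst 1 → Avon.
Borda totals: Harrow 5, Avon 44, Jasper 26, Elmhurst 33 → Avon.
The two rules agree on Avon.

Yes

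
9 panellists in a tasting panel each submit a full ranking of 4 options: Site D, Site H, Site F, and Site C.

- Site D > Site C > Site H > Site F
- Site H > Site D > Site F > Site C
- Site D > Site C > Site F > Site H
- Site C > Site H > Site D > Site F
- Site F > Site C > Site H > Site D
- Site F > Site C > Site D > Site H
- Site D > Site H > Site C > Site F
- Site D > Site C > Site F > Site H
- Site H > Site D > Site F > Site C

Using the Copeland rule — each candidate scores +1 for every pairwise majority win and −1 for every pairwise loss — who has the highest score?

Pairwise results:
  Site D vs Site H: Site D wins 5–4.
  Site D vs Site F: Site D wins 7–2.
  Site D vs Site C: Site D wins 6–3.
  Site H vs Site F: Site H wins 5–4.
  Site H vs Site C: Site C wins 6–3.
  Site F vs Site C: Site C wins 5–4.
Copeland scores (wins − losses):
  Site D: 3 − 0 = 3
  Site H: 1 − 2 = -1
  Site F: 0 − 3 = -3
  Site C: 2 − 1 = 1
Site D has the best Copeland score.

Site D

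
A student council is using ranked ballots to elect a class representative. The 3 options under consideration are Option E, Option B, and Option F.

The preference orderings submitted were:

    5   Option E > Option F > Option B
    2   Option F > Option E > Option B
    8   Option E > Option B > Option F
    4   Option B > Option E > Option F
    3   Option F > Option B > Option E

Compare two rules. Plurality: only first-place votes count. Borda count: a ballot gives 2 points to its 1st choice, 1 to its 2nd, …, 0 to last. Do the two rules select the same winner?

Plurality first-place counts: Option E 13, Option B 4, Option F 5 → Option E.
Borda totals: Option E 32, Option B 19, Option F 15 → Option E.
The two rules agree on Option E.

Yes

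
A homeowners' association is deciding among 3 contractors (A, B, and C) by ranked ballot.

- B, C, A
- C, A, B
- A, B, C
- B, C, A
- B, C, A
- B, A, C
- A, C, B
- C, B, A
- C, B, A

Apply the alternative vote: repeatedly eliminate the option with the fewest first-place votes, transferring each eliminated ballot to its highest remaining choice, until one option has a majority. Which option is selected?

B

Round 1: B 4, C 3, A 2. A has the fewest and is eliminated.
Round 2: B 5, C 4. B has a majority.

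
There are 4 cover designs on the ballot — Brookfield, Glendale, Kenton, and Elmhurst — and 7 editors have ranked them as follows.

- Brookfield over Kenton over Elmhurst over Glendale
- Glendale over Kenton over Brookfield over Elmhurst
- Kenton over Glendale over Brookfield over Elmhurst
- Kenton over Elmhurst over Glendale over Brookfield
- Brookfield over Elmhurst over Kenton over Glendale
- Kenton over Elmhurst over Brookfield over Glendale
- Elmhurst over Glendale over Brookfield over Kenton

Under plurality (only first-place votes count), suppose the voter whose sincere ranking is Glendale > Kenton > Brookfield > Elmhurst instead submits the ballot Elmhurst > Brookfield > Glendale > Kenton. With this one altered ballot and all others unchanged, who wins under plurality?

First-place totals with the altered ballot: Brookfield 2, Glendale 0, Kenton 3, Elmhurst 2.
The winner is unchanged: still Kenton.

Kenton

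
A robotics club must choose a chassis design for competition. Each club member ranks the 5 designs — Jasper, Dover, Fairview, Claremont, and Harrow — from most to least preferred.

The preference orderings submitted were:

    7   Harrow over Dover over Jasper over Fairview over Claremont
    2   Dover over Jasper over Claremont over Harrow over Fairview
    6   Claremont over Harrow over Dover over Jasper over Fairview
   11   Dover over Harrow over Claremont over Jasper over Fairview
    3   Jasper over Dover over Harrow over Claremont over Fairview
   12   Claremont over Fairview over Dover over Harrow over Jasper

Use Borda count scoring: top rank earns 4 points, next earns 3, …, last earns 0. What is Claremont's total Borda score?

101

Borda scores:
  Jasper: 7·2 + 2·3 + 6·1 + 11·1 + 3·4 + 12·0 = 49
  Dover: 7·3 + 2·4 + 6·2 + 11·4 + 3·3 + 12·2 = 118
  Fairview: 7·1 + 2·0 + 6·0 + 11·0 + 3·0 + 12·3 = 43
  Claremont: 7·0 + 2·2 + 6·4 + 11·2 + 3·1 + 12·4 = 101
  Harrow: 7·4 + 2·1 + 6·3 + 11·3 + 3·2 + 12·1 = 99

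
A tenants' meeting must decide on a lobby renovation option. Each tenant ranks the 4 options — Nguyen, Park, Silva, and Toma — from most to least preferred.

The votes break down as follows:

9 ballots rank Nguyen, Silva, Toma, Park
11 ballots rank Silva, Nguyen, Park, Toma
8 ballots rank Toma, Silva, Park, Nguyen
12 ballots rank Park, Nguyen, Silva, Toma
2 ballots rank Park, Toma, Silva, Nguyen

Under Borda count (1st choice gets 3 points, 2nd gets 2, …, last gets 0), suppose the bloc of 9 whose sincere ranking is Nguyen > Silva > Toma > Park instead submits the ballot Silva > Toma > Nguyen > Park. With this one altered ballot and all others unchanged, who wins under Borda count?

Silva

Borda totals with the altered ballot: Nguyen 55, Park 61, Silva 90, Toma 46.
The winner is unchanged: still Silva.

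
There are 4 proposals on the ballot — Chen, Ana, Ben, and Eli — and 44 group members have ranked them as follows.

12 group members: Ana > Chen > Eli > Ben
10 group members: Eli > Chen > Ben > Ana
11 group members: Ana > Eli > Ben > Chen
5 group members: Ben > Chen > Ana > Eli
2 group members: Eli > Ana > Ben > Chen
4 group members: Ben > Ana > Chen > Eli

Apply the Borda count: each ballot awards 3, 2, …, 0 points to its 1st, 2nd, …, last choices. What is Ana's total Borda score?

86

Borda scores:
  Chen: 12·2 + 10·2 + 11·0 + 5·2 + 2·0 + 4·1 = 58
  Ana: 12·3 + 10·0 + 11·3 + 5·1 + 2·2 + 4·2 = 86
  Ben: 12·0 + 10·1 + 11·1 + 5·3 + 2·1 + 4·3 = 50
  Eli: 12·1 + 10·3 + 11·2 + 5·0 + 2·3 + 4·0 = 70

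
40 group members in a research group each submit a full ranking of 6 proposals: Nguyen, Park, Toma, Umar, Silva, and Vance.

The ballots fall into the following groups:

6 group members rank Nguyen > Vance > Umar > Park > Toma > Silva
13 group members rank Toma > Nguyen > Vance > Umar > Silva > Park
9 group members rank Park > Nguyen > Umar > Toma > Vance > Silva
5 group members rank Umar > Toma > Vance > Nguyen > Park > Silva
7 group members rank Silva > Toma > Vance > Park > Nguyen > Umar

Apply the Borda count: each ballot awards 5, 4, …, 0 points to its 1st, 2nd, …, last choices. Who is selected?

Borda scores:
  Nguyen: 6·5 + 13·4 + 9·4 + 5·2 + 7·1 = 135
  Park: 6·2 + 13·0 + 9·5 + 5·1 + 7·2 = 76
  Toma: 6·1 + 13·5 + 9·2 + 5·4 + 7·4 = 137
  Umar: 6·3 + 13·2 + 9·3 + 5·5 + 7·0 = 96
  Silva: 6·0 + 13·1 + 9·0 + 5·0 + 7·5 = 48
  Vance: 6·4 + 13·3 + 9·1 + 5·3 + 7·3 = 108
Toma has the highest total.

Toma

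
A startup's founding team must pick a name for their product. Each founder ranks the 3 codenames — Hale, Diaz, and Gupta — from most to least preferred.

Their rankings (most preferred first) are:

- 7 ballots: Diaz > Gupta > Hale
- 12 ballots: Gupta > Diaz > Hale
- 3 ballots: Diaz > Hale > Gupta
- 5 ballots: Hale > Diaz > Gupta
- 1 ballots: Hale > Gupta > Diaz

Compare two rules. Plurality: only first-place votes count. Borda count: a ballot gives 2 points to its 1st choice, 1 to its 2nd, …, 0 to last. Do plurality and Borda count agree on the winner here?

No

Plurality first-place counts: Hale 6, Diaz 10, Gupta 12 → Gupta.
Borda totals: Hale 15, Diaz 37, Gupta 32 → Diaz.
The two rules disagree: plurality picks Gupta, Borda picks Diaz.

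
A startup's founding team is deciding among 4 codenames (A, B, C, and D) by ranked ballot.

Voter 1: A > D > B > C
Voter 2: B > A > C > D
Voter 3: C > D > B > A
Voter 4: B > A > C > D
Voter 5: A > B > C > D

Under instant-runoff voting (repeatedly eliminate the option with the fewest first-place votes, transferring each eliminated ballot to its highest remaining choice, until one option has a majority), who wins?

Round 1: A 2, B 2, C 1, D 0. D has the fewest and is eliminated.
Round 2: A 2, B 2, C 1. C has the fewest and is eliminated.
Round 3: B 3, A 2. B has a majority.

B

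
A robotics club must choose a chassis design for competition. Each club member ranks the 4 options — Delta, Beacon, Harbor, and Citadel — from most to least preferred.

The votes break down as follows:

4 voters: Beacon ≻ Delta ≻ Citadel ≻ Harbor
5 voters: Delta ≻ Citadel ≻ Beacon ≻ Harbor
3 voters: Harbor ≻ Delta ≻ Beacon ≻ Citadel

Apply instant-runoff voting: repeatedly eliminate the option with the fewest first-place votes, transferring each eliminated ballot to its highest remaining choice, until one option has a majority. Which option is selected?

Delta

Round 1: Delta 5, Beacon 4, Harbor 3, Citadel 0. Citadel has the fewest and is eliminated.
Round 2: Delta 5, Beacon 4, Harbor 3. Harbor has the fewest and is eliminated.
Round 3: Delta 8, Beacon 4. Delta has a majority.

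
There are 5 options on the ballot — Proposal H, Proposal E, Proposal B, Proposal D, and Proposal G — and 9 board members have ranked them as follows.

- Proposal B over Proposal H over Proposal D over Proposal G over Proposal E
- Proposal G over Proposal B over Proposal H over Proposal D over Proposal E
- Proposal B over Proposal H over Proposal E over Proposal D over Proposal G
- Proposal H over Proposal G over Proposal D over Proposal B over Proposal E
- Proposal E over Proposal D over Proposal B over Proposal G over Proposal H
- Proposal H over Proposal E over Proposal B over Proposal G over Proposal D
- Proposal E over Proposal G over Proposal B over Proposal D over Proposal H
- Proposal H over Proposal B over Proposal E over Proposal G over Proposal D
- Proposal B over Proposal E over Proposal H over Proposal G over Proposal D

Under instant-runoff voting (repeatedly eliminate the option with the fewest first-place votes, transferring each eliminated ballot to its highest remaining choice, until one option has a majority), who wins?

Proposal B

Round 1: Proposal H 3, Proposal B 3, Proposal E 2, Proposal G 1, Proposal D 0. Proposal D has the fewest and is eliminated.
Round 2: Proposal H 3, Proposal B 3, Proposal E 2, Proposal G 1. Proposal G has the fewest and is eliminated.
Round 3: Proposal B 4, Proposal H 3, Proposal E 2. Proposal E has the fewest and is eliminated.
Round 4: Proposal B 6, Proposal H 3. Proposal B has a majority.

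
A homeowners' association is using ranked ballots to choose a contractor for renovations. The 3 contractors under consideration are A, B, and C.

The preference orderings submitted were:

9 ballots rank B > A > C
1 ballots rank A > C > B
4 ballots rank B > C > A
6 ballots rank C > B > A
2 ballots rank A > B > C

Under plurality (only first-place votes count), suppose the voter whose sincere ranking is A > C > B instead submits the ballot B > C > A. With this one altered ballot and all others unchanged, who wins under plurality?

B

First-place totals with the altered ballot: A 2, B 14, C 6.
The winner is unchanged: still B.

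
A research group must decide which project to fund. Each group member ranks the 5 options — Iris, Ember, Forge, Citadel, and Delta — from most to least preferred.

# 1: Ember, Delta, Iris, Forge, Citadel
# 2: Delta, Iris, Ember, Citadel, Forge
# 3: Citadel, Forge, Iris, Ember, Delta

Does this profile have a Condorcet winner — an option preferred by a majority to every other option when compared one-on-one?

Head-to-head results (3 voters total):
Iris vs Ember: Iris wins 2–1.
Iris vs Forge: Iris wins 2–1.
Iris vs Citadel: Iris wins 2–1.
Iris vs Delta: Delta wins 2–1.
Ember vs Forge: Ember wins 2–1.
Ember vs Citadel: Ember wins 2–1.
Ember vs Delta: Ember wins 2–1.
Forge vs Citadel: Citadel wins 2–1.
Forge vs Delta: Delta wins 2–1.
Citadel vs Delta: Delta wins 2–1.
No candidate beats all others: Iris beats Ember beats Delta beats Iris, a majority cycle.

No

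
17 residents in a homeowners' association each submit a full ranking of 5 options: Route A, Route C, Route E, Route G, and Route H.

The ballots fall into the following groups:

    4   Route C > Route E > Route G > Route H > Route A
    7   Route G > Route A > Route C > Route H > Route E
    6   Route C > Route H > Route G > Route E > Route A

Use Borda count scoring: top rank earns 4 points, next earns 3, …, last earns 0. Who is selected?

Route C

Borda scores:
  Route A: 4·0 + 7·3 + 6·0 = 21
  Route C: 4·4 + 7·2 + 6·4 = 54
  Route E: 4·3 + 7·0 + 6·1 = 18
  Route G: 4·2 + 7·4 + 6·2 = 48
  Route H: 4·1 + 7·1 + 6·3 = 29
Route C has the highest total.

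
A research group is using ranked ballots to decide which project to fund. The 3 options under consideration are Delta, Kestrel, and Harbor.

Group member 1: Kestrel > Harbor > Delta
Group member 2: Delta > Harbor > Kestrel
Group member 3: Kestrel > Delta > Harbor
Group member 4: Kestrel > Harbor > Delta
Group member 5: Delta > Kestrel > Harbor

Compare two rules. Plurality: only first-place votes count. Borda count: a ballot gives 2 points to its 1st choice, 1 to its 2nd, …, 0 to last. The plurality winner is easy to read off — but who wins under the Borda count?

Kestrel

Plurality first-place counts: Delta 2, Kestrel 3, Harbor 0 → Kestrel.
Borda totals: Delta 5, Kestrel 7, Harbor 3 → Kestrel.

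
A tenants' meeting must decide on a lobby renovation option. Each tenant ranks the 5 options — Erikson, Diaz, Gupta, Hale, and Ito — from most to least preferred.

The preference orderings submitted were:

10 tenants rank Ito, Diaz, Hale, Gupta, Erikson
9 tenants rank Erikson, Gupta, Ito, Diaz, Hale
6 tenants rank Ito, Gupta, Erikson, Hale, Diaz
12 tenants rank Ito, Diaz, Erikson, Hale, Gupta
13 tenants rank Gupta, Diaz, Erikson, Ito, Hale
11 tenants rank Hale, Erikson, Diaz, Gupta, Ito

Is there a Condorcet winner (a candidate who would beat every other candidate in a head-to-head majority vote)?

Head-to-head results (61 voters total):
Erikson vs Diaz: Diaz wins 35–26.
Erikson vs Gupta: Erikson wins 32–29.
Erikson vs Hale: Erikson wins 40–21.
Erikson vs Ito: Erikson wins 33–28.
Diaz vs Gupta: Diaz wins 33–28.
Diaz vs Hale: Diaz wins 44–17.
Diaz vs Ito: Ito wins 37–24.
Gupta vs Hale: Hale wins 33–28.
Gupta vs Ito: Gupta wins 33–28.
Hale vs Ito: Ito wins 50–11.
No candidate beats all others: Erikson beats Ito beats Diaz beats Erikson, a majority cycle.

No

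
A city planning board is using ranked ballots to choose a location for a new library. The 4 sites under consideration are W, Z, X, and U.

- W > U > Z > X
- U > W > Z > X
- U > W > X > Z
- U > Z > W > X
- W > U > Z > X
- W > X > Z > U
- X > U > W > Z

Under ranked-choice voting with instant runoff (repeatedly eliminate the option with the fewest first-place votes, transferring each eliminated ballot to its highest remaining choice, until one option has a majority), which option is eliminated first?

Round 1: W 3, U 3, X 1, Z 0. Z has the fewest and is eliminated.
Round 2: W 3, U 3, X 1. X has the fewest and is eliminated.
Round 3: U 4, W 3. U has a majority.

Z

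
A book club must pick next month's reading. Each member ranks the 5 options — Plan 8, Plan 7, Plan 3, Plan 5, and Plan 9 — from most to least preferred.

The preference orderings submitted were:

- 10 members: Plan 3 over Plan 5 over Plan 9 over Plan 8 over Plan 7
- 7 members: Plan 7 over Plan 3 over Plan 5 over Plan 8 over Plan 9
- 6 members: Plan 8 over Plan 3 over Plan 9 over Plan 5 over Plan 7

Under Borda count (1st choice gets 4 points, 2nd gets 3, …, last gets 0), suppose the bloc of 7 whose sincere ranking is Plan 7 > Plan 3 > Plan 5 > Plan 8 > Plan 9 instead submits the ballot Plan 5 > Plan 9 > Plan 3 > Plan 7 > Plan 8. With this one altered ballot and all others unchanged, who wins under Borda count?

Plan 3

Borda totals with the altered ballot: Plan 8 34, Plan 7 7, Plan 3 72, Plan 5 64, Plan 9 53.
The winner is unchanged: still Plan 3.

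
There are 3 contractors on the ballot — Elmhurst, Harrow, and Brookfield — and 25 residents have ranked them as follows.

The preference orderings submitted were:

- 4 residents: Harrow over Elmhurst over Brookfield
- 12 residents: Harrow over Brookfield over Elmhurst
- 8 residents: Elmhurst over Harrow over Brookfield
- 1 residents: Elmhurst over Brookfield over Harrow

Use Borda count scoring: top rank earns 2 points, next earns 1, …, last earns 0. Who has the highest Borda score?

Borda scores:
  Elmhurst: 4·1 + 12·0 + 8·2 + 2 = 22
  Harrow: 4·2 + 12·2 + 8·1 + 0 = 40
  Brookfield: 4·0 + 12·1 + 8·0 + 1 = 13
Harrow has the highest total.

Harrow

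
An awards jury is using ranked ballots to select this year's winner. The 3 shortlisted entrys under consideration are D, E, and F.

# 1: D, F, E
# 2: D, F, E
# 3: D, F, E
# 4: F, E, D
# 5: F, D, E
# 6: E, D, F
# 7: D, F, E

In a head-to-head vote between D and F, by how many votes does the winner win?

3

Ballots ranking D above F: 5.
Ballots ranking F above D: 2.
D wins 5–2, a margin of 3.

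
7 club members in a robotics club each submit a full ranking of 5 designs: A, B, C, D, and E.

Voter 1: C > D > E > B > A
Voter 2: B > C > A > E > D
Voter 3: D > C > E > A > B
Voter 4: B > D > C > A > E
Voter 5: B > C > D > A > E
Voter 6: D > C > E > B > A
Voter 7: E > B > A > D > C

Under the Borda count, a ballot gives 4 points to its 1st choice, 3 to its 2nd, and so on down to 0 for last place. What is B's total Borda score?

Borda scores:
  A: 0 + 2 + 1 + 1 + 1 + 0 + 2 = 7
  B: 1 + 4 + 0 + 4 + 4 + 1 + 3 = 17
  C: 4 + 3 + 3 + 2 + 3 + 3 + 0 = 18
  D: 3 + 0 + 4 + 3 + 2 + 4 + 1 = 17
  E: 2 + 1 + 2 + 0 + 0 + 2 + 4 = 11

17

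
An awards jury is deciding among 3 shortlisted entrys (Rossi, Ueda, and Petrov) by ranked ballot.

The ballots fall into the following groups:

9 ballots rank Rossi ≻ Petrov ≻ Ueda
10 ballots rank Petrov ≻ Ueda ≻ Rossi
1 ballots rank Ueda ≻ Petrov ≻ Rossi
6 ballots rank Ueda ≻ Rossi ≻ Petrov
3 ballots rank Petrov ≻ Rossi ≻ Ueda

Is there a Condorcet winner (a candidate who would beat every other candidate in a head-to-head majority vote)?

Head-to-head results (29 voters total):
Rossi vs Ueda: Ueda wins 17–12.
Rossi vs Petrov: Rossi wins 15–14.
Ueda vs Petrov: Petrov wins 22–7.
No candidate beats all others: Rossi beats Petrov beats Ueda beats Rossi, a majority cycle.

No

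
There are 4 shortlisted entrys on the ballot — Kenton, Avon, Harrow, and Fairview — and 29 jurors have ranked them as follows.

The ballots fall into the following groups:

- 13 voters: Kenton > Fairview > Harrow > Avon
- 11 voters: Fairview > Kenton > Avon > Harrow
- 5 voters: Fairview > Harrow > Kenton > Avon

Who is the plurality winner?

Fairview

First-place vote totals:
  Kenton: 13
  Avon: 0
  Harrow: 0
  Fairview: 16
Fairview has the most first-place votes.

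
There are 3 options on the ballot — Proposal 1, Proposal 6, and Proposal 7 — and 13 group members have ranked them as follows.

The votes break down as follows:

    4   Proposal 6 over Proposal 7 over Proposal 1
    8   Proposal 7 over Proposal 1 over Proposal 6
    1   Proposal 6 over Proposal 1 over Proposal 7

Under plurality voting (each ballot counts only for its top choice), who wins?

First-place vote totals:
  Proposal 1: 0
  Proposal 6: 5
  Proposal 7: 8
Proposal 7 has the most first-place votes.

Proposal 7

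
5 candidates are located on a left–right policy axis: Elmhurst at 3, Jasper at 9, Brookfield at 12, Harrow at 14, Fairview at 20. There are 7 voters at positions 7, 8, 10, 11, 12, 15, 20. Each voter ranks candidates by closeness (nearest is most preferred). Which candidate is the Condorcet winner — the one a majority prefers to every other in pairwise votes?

With single-peaked preferences on a line, the Condorcet winner is the candidate closest to the median voter.
The median voter (position 11) is closest to Brookfield at 12.
Check: Brookfield vs Harrow — voters closer to Brookfield: 5 of 7.

Brookfield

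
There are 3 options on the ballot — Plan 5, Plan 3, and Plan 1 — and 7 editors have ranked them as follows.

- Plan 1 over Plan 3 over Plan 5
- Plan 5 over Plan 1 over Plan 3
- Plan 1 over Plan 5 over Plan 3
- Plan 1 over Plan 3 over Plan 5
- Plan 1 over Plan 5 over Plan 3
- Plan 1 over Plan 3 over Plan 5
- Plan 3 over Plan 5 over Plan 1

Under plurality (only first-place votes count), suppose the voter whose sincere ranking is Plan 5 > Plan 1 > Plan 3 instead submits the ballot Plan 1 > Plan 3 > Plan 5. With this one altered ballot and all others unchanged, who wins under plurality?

Plan 1

First-place totals with the altered ballot: Plan 5 0, Plan 3 1, Plan 1 6.
The winner is unchanged: still Plan 1.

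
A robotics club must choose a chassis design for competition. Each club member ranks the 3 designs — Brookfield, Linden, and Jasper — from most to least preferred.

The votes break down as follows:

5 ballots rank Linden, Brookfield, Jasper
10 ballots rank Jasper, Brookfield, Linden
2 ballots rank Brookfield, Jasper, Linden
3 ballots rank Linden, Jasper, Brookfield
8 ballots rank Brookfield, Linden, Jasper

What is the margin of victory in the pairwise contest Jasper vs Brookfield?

Ballots ranking Jasper above Brookfield: 10+3 = 13.
Ballots ranking Brookfield above Jasper: 5+2+8 = 15.
Brookfield wins 15–13, a margin of 2.

2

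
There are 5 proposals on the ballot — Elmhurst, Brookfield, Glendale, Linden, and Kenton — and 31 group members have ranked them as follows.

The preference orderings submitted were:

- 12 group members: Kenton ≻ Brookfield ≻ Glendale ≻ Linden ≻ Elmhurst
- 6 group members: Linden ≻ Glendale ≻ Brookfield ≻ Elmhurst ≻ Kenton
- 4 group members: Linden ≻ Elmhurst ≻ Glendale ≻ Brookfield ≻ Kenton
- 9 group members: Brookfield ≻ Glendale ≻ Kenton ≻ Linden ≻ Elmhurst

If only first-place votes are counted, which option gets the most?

First-place vote totals:
  Elmhurst: 0
  Brookfield: 9
  Glendale: 0
  Linden: 10
  Kenton: 12
Kenton has the most first-place votes.

Kenton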